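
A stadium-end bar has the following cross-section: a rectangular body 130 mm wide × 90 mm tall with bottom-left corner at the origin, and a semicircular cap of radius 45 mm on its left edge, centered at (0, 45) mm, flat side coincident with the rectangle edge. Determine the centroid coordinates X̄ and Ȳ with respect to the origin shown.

X̄ = 47.02 mm, Ȳ = 45.00 mm

rectangular body: A = 130 × 90 = 11700.00, centroid at (65.00, 45.00).
semicircular end: A = ½π·45² = 3180.86, centroid at (-19.10, 45.00).
ΣA = 14880.86 mm²
ΣAX̄ = (11700.00)(65.00) + (3180.86)(-19.10) = 699750.00 mm³
ΣAȲ = (11700.00)(45.00) + (3180.86)(45.00) = 669638.82 mm³
X̄ = 699750.00 / 14880.86 = 47.02 mm
Ȳ = 669638.82 / 14880.86 = 45.00 mm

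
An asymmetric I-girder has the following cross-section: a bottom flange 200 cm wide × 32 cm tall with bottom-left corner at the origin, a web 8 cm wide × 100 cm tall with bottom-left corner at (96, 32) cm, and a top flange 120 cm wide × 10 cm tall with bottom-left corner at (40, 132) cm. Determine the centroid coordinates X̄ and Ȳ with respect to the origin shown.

bottom flange: A = 200 × 32 = 6400.00, centroid at (100.00, 16.00).
web: A = 8 × 100 = 800.00, centroid at (100.00, 82.00).
top flange: A = 120 × 10 = 1200.00, centroid at (100.00, 137.00).
ΣA = 8400.00 cm²
ΣAX̄ = (6400.00)(100.00) + (800.00)(100.00) + (1200.00)(100.00) = 840000.00 cm³
ΣAȲ = (6400.00)(16.00) + (800.00)(82.00) + (1200.00)(137.00) = 332400.00 cm³
X̄ = 840000.00 / 8400.00 = 100.00 cm
Ȳ = 332400.00 / 8400.00 = 39.57 cm

X̄ = 100.00 cm, Ȳ = 39.57 cm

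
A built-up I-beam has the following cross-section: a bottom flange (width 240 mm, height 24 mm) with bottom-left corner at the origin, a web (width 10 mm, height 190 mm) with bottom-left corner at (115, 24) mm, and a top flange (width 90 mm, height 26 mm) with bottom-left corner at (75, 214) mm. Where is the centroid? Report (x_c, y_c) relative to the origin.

bottom flange: A = 240 × 24 = 5760.00, centroid at (120.00, 12.00).
web: A = 10 × 190 = 1900.00, centroid at (120.00, 119.00).
top flange: A = 90 × 26 = 2340.00, centroid at (120.00, 227.00).
ΣA = 10000.00 mm², ΣAx_c = 1200000.00 mm³, ΣAy_c = 826400.00 mm³.
x_c = 1200000.00/10000.00 = 120.00 mm; y_c = 826400.00/10000.00 = 82.64 mm.

x_c = 120.00 mm, y_c = 82.64 mm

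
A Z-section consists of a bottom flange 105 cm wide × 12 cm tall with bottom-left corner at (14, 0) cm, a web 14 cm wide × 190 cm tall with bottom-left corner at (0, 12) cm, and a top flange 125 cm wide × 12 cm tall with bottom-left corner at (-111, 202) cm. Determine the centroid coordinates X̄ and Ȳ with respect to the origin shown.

X̄ = 5.47 cm, Ȳ = 111.47 cm

Part | A | x̄ᵢ | ȳᵢ | A·x̄ᵢ | A·ȳᵢ
bottom flange | 1260.00 | 66.50 | 6.00 | 83790.00 | 7560.00
web | 2660.00 | 7.00 | 107.00 | 18620.00 | 284620.00
top flange | 1500.00 | -48.50 | 208.00 | -72750.00 | 312000.00
Σ | 5420.00 |  |  | 29660.00 | 604180.00
X̄ = 29660.00 / 5420.00 = 5.47 cm
Ȳ = 604180.00 / 5420.00 = 111.47 cm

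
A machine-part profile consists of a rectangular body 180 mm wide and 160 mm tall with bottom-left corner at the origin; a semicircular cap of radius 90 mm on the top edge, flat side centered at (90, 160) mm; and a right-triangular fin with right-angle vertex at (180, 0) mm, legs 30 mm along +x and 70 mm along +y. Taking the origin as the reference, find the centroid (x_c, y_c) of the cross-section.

x_c = 92.47 mm, y_c = 113.93 mm

rectangular body: A = 180 × 160 = 28800.00, centroid at (90.00, 80.00).
semicircular top: A = ½π·90² = 12723.45, centroid at (90.00, 198.20).
triangular fin: A = ½·30·70 = 1050.00, centroid at (190.00, 23.33).
ΣA = 42573.45 mm²
ΣAx_c = (28800.00)(90.00) + (12723.45)(90.00) + (1050.00)(190.00) = 3936610.52 mm³
ΣAy_c = (28800.00)(80.00) + (12723.45)(198.20) + (1050.00)(23.33) = 4850252.04 mm³
x_c = 3936610.52 / 42573.45 = 92.47 mm
y_c = 4850252.04 / 42573.45 = 113.93 mm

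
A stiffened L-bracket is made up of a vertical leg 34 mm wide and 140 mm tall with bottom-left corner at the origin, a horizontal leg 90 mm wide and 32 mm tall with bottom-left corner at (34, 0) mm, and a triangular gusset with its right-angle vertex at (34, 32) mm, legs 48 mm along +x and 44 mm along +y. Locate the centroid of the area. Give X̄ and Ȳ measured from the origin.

X̄ = 41.54 mm, Ȳ = 49.28 mm

vertical leg: A = 34 × 140 = 4760.00, centroid at (17.00, 70.00).
horizontal leg: A = 90 × 32 = 2880.00, centroid at (79.00, 16.00).
gusset: A = ½·48·44 = 1056.00, centroid at (50.00, 46.67).
ΣA = 8696.00 mm², ΣAX̄ = 361240.00 mm³, ΣAȲ = 428560.00 mm³.
X̄ = 361240.00/8696.00 = 41.54 mm; Ȳ = 428560.00/8696.00 = 49.28 mm.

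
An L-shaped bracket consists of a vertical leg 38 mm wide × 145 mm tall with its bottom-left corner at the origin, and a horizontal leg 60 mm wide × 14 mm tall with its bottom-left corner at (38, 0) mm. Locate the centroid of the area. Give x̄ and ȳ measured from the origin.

x̄ = 25.48 mm, ȳ = 63.84 mm

vertical leg: A = 38 × 145 = 5510.00, centroid at (19.00, 72.50).
horizontal leg: A = 60 × 14 = 840.00, centroid at (68.00, 7.00).
ΣA = 6350.00 mm², ΣAx̄ = 161810.00 mm³, ΣAȳ = 405355.00 mm³.
x̄ = 161810.00/6350.00 = 25.48 mm; ȳ = 405355.00/6350.00 = 63.84 mm.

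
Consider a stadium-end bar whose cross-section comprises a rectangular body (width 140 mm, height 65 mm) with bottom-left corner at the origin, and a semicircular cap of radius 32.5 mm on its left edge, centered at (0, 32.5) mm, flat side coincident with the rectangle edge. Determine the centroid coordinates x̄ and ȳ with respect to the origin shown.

rectangular body: A = 140 × 65 = 9100.00, centroid at (70.00, 32.50).
semicircular end: A = ½π·32.5² = 1659.15, centroid at (-13.79, 32.50).
ΣA = 10759.15 mm²
ΣAx̄ = (9100.00)(70.00) + (1659.15)(-13.79) = 614114.58 mm³
ΣAȳ = (9100.00)(32.50) + (1659.15)(32.50) = 349672.49 mm³
x̄ = 614114.58 / 10759.15 = 57.08 mm
ȳ = 349672.49 / 10759.15 = 32.50 mm

x̄ = 57.08 mm, ȳ = 32.50 mm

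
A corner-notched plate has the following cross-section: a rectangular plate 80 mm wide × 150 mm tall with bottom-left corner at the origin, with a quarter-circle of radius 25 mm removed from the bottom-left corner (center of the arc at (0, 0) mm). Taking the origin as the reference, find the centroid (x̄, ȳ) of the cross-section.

plate: A = 80 × 150 = 12000.00, centroid at (40.00, 75.00).
removed quarter-circle: A = −¼π·25² = -490.87, centroid at (10.61, 10.61).
ΣA = 11509.13 mm²
ΣAx̄ = (12000.00)(40.00) + (-490.87)(10.61) = 474791.67 mm³
ΣAȳ = (12000.00)(75.00) + (-490.87)(10.61) = 894791.67 mm³
x̄ = 474791.67 / 11509.13 = 41.25 mm
ȳ = 894791.67 / 11509.13 = 77.75 mm

x̄ = 41.25 mm, ȳ = 77.75 mm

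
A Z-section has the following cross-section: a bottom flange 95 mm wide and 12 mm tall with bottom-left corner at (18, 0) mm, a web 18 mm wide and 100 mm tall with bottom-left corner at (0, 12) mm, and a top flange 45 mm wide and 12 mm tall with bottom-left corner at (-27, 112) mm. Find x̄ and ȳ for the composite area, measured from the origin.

bottom flange: A = 95 × 12 = 1140.00, centroid at (65.50, 6.00).
web: A = 18 × 100 = 1800.00, centroid at (9.00, 62.00).
top flange: A = 45 × 12 = 540.00, centroid at (-4.50, 118.00).
ΣA = 3480.00 mm², ΣAx̄ = 88440.00 mm³, ΣAȳ = 182160.00 mm³.
x̄ = 88440.00/3480.00 = 25.41 mm; ȳ = 182160.00/3480.00 = 52.34 mm.

x̄ = 25.41 mm, ȳ = 52.34 mm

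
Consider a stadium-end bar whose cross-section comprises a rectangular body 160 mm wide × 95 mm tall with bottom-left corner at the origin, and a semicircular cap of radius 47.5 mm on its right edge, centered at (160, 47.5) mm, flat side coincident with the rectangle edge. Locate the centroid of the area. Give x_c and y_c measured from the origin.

rectangular body: A = 160 × 95 = 15200.00, centroid at (80.00, 47.50).
semicircular end: A = ½π·47.5² = 3544.11, centroid at (180.16, 47.50).
ΣA = 18744.11 mm², ΣAx_c = 1854505.39 mm³, ΣAy_c = 890345.19 mm³.
x_c = 1854505.39/18744.11 = 98.94 mm; y_c = 890345.19/18744.11 = 47.50 mm.

x_c = 98.94 mm, y_c = 47.50 mm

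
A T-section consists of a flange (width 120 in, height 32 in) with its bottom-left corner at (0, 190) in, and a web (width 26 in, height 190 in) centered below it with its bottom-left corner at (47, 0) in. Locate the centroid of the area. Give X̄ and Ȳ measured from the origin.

web: A = 26 × 190 = 4940.00, centroid at (60.00, 95.00).
flange: A = 120 × 32 = 3840.00, centroid at (60.00, 206.00).
ΣA = 8780.00 in²
ΣAX̄ = (4940.00)(60.00) + (3840.00)(60.00) = 526800.00 in³
ΣAȲ = (4940.00)(95.00) + (3840.00)(206.00) = 1260340.00 in³
X̄ = 526800.00 / 8780.00 = 60.00 in
Ȳ = 1260340.00 / 8780.00 = 143.55 in

X̄ = 60.00 in, Ȳ = 143.55 in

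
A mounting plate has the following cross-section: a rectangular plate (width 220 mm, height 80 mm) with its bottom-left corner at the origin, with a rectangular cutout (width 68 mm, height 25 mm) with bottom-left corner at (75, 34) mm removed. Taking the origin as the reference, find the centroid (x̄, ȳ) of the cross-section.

Part | A | x̄ᵢ | ȳᵢ | A·x̄ᵢ | A·ȳᵢ
plate | 17600.00 | 110.00 | 40.00 | 1936000.00 | 704000.00
hole | -1700.00 | 109.00 | 46.50 | -185300.00 | -79050.00
Σ | 15900.00 |  |  | 1750700.00 | 624950.00
x̄ = 1750700.00 / 15900.00 = 110.11 mm
ȳ = 624950.00 / 15900.00 = 39.31 mm

x̄ = 110.11 mm, ȳ = 39.31 mm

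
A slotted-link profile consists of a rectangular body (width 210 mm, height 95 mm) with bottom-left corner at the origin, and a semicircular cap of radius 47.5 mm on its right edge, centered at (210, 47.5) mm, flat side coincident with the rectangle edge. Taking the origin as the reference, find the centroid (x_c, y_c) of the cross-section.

rectangular body: A = 210 × 95 = 19950.00, centroid at (105.00, 47.50).
semicircular end: A = ½π·47.5² = 3544.11, centroid at (230.16, 47.50).
ΣA = 23494.11 mm², ΣAx_c = 2910460.85 mm³, ΣAy_c = 1115970.19 mm³.
x_c = 2910460.85/23494.11 = 123.88 mm; y_c = 1115970.19/23494.11 = 47.50 mm.

x_c = 123.88 mm, y_c = 47.50 mm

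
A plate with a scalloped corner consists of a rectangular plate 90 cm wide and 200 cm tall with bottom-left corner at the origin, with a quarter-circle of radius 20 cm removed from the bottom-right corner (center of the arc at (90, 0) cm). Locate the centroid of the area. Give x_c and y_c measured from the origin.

x_c = 44.35 cm, y_c = 101.63 cm

plate: A = 90 × 200 = 18000.00, centroid at (45.00, 100.00).
removed quarter-circle: A = −¼π·20² = -314.16, centroid at (81.51, 8.49).
ΣA = 17685.84 cm², ΣAx_c = 784392.33 cm³, ΣAy_c = 1797333.33 cm³.
x_c = 784392.33/17685.84 = 44.35 cm; y_c = 1797333.33/17685.84 = 101.63 cm.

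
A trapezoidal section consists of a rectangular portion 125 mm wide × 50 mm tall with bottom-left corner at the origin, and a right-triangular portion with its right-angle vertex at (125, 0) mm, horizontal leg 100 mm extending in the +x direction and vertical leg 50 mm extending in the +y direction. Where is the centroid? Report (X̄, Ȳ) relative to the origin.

rectangular portion: A = 125 × 50 = 6250.00, centroid at (62.50, 25.00).
triangular portion: A = ½·100·50 = 2500.00, centroid at (158.33, 16.67).
ΣA = 8750.00 mm²
ΣAX̄ = (6250.00)(62.50) + (2500.00)(158.33) = 786458.33 mm³
ΣAȲ = (6250.00)(25.00) + (2500.00)(16.67) = 197916.67 mm³
X̄ = 786458.33 / 8750.00 = 89.88 mm
Ȳ = 197916.67 / 8750.00 = 22.62 mm

X̄ = 89.88 mm, Ȳ = 22.62 mm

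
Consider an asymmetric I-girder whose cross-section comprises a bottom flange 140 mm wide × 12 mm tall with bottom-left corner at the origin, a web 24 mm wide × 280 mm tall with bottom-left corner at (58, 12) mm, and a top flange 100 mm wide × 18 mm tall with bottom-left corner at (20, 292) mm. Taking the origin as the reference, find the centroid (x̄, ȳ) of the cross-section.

Part | A | x̄ᵢ | ȳᵢ | A·x̄ᵢ | A·ȳᵢ
bottom flange | 1680.00 | 70.00 | 6.00 | 117600.00 | 10080.00
web | 6720.00 | 70.00 | 152.00 | 470400.00 | 1021440.00
top flange | 1800.00 | 70.00 | 301.00 | 126000.00 | 541800.00
Σ | 10200.00 |  |  | 714000.00 | 1573320.00
x̄ = 714000.00 / 10200.00 = 70.00 mm
ȳ = 1573320.00 / 10200.00 = 154.25 mm

x̄ = 70.00 mm, ȳ = 154.25 mm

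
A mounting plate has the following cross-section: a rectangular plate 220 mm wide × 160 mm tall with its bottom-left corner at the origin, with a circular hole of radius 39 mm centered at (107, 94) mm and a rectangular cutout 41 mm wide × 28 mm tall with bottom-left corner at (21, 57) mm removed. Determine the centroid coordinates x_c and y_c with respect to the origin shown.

plate: A = 220 × 160 = 35200.00, centroid at (110.00, 80.00).
hole 1: A = −π·39² = -4778.36, centroid at (107.00, 94.00).
hole 2: A = −(41 × 28) = -1148.00, centroid at (41.50, 71.00).
ΣA = 29273.64 mm²
ΣAx_c = (35200.00)(110.00) + (-4778.36)(107.00) + (-1148.00)(41.50) = 3313073.22 mm³
ΣAy_c = (35200.00)(80.00) + (-4778.36)(94.00) + (-1148.00)(71.00) = 2285325.93 mm³
x_c = 3313073.22 / 29273.64 = 113.18 mm
y_c = 2285325.93 / 29273.64 = 78.07 mm

x_c = 113.18 mm, y_c = 78.07 mm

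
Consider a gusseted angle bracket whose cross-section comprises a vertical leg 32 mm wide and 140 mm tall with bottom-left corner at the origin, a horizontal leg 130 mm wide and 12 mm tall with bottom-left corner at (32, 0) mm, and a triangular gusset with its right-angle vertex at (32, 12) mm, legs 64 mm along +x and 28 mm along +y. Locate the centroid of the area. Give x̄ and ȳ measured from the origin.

x̄ = 39.04 mm, ȳ = 49.32 mm

vertical leg: A = 32 × 140 = 4480.00, centroid at (16.00, 70.00).
horizontal leg: A = 130 × 12 = 1560.00, centroid at (97.00, 6.00).
gusset: A = ½·64·28 = 896.00, centroid at (53.33, 21.33).
ΣA = 6936.00 mm²
ΣAx̄ = (4480.00)(16.00) + (1560.00)(97.00) + (896.00)(53.33) = 270786.67 mm³
ΣAȳ = (4480.00)(70.00) + (1560.00)(6.00) + (896.00)(21.33) = 342074.67 mm³
x̄ = 270786.67 / 6936.00 = 39.04 mm
ȳ = 342074.67 / 6936.00 = 49.32 mm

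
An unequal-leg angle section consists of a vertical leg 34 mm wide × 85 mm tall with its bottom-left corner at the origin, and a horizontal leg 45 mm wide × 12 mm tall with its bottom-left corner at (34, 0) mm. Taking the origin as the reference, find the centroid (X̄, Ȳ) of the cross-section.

vertical leg: A = 34 × 85 = 2890.00, centroid at (17.00, 42.50).
horizontal leg: A = 45 × 12 = 540.00, centroid at (56.50, 6.00).
ΣA = 3430.00 mm², ΣAX̄ = 79640.00 mm³, ΣAȲ = 126065.00 mm³.
X̄ = 79640.00/3430.00 = 23.22 mm; Ȳ = 126065.00/3430.00 = 36.75 mm.

X̄ = 23.22 mm, Ȳ = 36.75 mm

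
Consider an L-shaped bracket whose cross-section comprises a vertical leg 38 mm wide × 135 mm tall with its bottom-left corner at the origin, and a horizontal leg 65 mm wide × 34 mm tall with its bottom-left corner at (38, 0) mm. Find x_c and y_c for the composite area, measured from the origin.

vertical leg: A = 38 × 135 = 5130.00, centroid at (19.00, 67.50).
horizontal leg: A = 65 × 34 = 2210.00, centroid at (70.50, 17.00).
ΣA = 7340.00 mm², ΣAx_c = 253275.00 mm³, ΣAy_c = 383845.00 mm³.
x_c = 253275.00/7340.00 = 34.51 mm; y_c = 383845.00/7340.00 = 52.29 mm.

x_c = 34.51 mm, y_c = 52.29 mm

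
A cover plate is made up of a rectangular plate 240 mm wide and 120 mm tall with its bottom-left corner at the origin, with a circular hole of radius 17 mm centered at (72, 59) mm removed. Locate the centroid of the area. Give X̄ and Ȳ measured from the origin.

X̄ = 121.56 mm, Ȳ = 60.03 mm

plate: A = 240 × 120 = 28800.00, centroid at (120.00, 60.00).
hole: A = −π·17² = -907.92, centroid at (72.00, 59.00).
ΣA = 27892.08 mm², ΣAX̄ = 3390629.74 mm³, ΣAȲ = 1674432.70 mm³.
X̄ = 3390629.74/27892.08 = 121.56 mm; Ȳ = 1674432.70/27892.08 = 60.03 mm.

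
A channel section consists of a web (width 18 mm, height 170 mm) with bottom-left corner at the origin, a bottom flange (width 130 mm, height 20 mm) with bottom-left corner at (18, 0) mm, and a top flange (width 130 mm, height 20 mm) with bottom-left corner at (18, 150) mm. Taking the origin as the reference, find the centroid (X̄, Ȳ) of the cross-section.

web: A = 18 × 170 = 3060.00, centroid at (9.00, 85.00).
bottom flange: A = 130 × 20 = 2600.00, centroid at (83.00, 10.00).
top flange: A = 130 × 20 = 2600.00, centroid at (83.00, 160.00).
ΣA = 8260.00 mm², ΣAX̄ = 459140.00 mm³, ΣAȲ = 702100.00 mm³.
X̄ = 459140.00/8260.00 = 55.59 mm; Ȳ = 702100.00/8260.00 = 85.00 mm.

X̄ = 55.59 mm, Ȳ = 85.00 mm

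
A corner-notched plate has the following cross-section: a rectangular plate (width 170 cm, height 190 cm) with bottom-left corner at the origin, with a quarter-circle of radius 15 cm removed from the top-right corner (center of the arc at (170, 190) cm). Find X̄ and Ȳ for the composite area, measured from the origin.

X̄ = 84.57 cm, Ȳ = 94.51 cm

plate: A = 170 × 190 = 32300.00, centroid at (85.00, 95.00).
removed quarter-circle: A = −¼π·15² = -176.71, centroid at (163.63, 183.63).
ΣA = 32123.29 cm²
ΣAX̄ = (32300.00)(85.00) + (-176.71)(163.63) = 2716583.52 cm³
ΣAȲ = (32300.00)(95.00) + (-176.71)(183.63) = 3036049.23 cm³
X̄ = 2716583.52 / 32123.29 = 84.57 cm
Ȳ = 3036049.23 / 32123.29 = 94.51 cm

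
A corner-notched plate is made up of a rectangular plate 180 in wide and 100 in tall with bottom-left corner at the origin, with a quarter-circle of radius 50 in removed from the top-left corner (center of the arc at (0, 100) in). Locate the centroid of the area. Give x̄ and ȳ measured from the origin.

x̄ = 98.42 in, ȳ = 46.48 in

Part | A | x̄ᵢ | ȳᵢ | A·x̄ᵢ | A·ȳᵢ
plate | 18000.00 | 90.00 | 50.00 | 1620000.00 | 900000.00
removed quarter-circle | -1963.50 | 21.22 | 78.78 | -41666.67 | -154682.87
Σ | 16036.50 |  |  | 1578333.33 | 745317.13
x̄ = 1578333.33 / 16036.50 = 98.42 in
ȳ = 745317.13 / 16036.50 = 46.48 in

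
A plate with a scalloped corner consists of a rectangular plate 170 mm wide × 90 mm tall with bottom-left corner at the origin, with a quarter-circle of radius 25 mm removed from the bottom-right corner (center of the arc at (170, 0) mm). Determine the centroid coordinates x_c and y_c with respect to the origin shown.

plate: A = 170 × 90 = 15300.00, centroid at (85.00, 45.00).
removed quarter-circle: A = −¼π·25² = -490.87, centroid at (159.39, 10.61).
ΣA = 14809.13 mm², ΣAx_c = 1222259.78 mm³, ΣAy_c = 683291.67 mm³.
x_c = 1222259.78/14809.13 = 82.53 mm; y_c = 683291.67/14809.13 = 46.14 mm.

x_c = 82.53 mm, y_c = 46.14 mm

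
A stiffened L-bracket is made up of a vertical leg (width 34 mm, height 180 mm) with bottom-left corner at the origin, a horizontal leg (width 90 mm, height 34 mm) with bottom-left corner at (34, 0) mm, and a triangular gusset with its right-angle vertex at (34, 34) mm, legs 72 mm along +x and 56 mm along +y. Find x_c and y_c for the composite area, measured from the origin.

vertical leg: A = 34 × 180 = 6120.00, centroid at (17.00, 90.00).
horizontal leg: A = 90 × 34 = 3060.00, centroid at (79.00, 17.00).
gusset: A = ½·72·56 = 2016.00, centroid at (58.00, 52.67).
ΣA = 11196.00 mm²
ΣAx_c = (6120.00)(17.00) + (3060.00)(79.00) + (2016.00)(58.00) = 462708.00 mm³
ΣAy_c = (6120.00)(90.00) + (3060.00)(17.00) + (2016.00)(52.67) = 708996.00 mm³
x_c = 462708.00 / 11196.00 = 41.33 mm
y_c = 708996.00 / 11196.00 = 63.33 mm

x_c = 41.33 mm, y_c = 63.33 mm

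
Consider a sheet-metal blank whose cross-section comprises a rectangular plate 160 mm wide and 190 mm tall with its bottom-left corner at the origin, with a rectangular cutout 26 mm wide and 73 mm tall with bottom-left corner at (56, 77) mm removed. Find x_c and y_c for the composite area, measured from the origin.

x_c = 80.73 mm, y_c = 93.77 mm

plate: A = 160 × 190 = 30400.00, centroid at (80.00, 95.00).
hole: A = −(26 × 73) = -1898.00, centroid at (69.00, 113.50).
ΣA = 28502.00 mm²
ΣAx_c = (30400.00)(80.00) + (-1898.00)(69.00) = 2301038.00 mm³
ΣAy_c = (30400.00)(95.00) + (-1898.00)(113.50) = 2672577.00 mm³
x_c = 2301038.00 / 28502.00 = 80.73 mm
y_c = 2672577.00 / 28502.00 = 93.77 mm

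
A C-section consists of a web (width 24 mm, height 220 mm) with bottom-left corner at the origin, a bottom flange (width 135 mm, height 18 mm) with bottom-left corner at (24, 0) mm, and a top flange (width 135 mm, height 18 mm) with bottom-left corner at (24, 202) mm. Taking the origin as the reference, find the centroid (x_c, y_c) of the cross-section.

web: A = 24 × 220 = 5280.00, centroid at (12.00, 110.00).
bottom flange: A = 135 × 18 = 2430.00, centroid at (91.50, 9.00).
top flange: A = 135 × 18 = 2430.00, centroid at (91.50, 211.00).
ΣA = 10140.00 mm²
ΣAx_c = (5280.00)(12.00) + (2430.00)(91.50) + (2430.00)(91.50) = 508050.00 mm³
ΣAy_c = (5280.00)(110.00) + (2430.00)(9.00) + (2430.00)(211.00) = 1115400.00 mm³
x_c = 508050.00 / 10140.00 = 50.10 mm
y_c = 1115400.00 / 10140.00 = 110.00 mm

x_c = 50.10 mm, y_c = 110.00 mm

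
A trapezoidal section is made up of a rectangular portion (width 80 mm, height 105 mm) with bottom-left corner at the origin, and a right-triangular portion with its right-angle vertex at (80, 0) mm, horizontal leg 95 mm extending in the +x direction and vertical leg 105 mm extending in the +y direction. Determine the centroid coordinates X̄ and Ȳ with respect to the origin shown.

Part | A | x̄ᵢ | ȳᵢ | A·x̄ᵢ | A·ȳᵢ
rectangular portion | 8400.00 | 40.00 | 52.50 | 336000.00 | 441000.00
triangular portion | 4987.50 | 111.67 | 35.00 | 556937.50 | 174562.50
Σ | 13387.50 |  |  | 892937.50 | 615562.50
X̄ = 892937.50 / 13387.50 = 66.70 mm
Ȳ = 615562.50 / 13387.50 = 45.98 mm

X̄ = 66.70 mm, Ȳ = 45.98 mm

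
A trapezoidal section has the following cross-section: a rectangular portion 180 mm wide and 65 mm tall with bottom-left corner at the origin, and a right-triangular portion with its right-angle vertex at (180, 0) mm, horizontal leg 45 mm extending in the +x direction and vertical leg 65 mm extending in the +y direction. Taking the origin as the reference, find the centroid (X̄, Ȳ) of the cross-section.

X̄ = 101.67 mm, Ȳ = 31.30 mm

rectangular portion: A = 180 × 65 = 11700.00, centroid at (90.00, 32.50).
triangular portion: A = ½·45·65 = 1462.50, centroid at (195.00, 21.67).
ΣA = 13162.50 mm²
ΣAX̄ = (11700.00)(90.00) + (1462.50)(195.00) = 1338187.50 mm³
ΣAȲ = (11700.00)(32.50) + (1462.50)(21.67) = 411937.50 mm³
X̄ = 1338187.50 / 13162.50 = 101.67 mm
Ȳ = 411937.50 / 13162.50 = 31.30 mm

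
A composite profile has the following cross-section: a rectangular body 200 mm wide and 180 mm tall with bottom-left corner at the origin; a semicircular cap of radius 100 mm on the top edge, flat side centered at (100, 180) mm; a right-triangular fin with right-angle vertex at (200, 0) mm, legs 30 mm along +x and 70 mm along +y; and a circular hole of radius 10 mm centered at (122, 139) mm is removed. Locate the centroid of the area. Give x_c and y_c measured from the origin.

rectangular body: A = 200 × 180 = 36000.00, centroid at (100.00, 90.00).
semicircular top: A = ½π·100² = 15707.96, centroid at (100.00, 222.44).
triangular fin: A = ½·30·70 = 1050.00, centroid at (210.00, 23.33).
hole: A = −π·10² = -314.16, centroid at (122.00, 139.00).
ΣA = 52443.80 mm², ΣAx_c = 5352968.90 mm³, ΣAy_c = 6714931.92 mm³.
x_c = 5352968.90/52443.80 = 102.07 mm; y_c = 6714931.92/52443.80 = 128.04 mm.

x_c = 102.07 mm, y_c = 128.04 mm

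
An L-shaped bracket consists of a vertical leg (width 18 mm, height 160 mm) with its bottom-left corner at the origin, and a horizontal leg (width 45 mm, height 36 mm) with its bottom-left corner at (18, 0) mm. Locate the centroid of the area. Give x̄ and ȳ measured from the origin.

vertical leg: A = 18 × 160 = 2880.00, centroid at (9.00, 80.00).
horizontal leg: A = 45 × 36 = 1620.00, centroid at (40.50, 18.00).
ΣA = 4500.00 mm²
ΣAx̄ = (2880.00)(9.00) + (1620.00)(40.50) = 91530.00 mm³
ΣAȳ = (2880.00)(80.00) + (1620.00)(18.00) = 259560.00 mm³
x̄ = 91530.00 / 4500.00 = 20.34 mm
ȳ = 259560.00 / 4500.00 = 57.68 mm

x̄ = 20.34 mm, ȳ = 57.68 mm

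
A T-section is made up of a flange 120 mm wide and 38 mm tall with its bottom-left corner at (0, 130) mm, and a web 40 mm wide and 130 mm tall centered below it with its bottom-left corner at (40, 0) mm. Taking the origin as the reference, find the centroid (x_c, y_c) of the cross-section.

x_c = 60.00 mm, y_c = 104.25 mm

web: A = 40 × 130 = 5200.00, centroid at (60.00, 65.00).
flange: A = 120 × 38 = 4560.00, centroid at (60.00, 149.00).
ΣA = 9760.00 mm²
ΣAx_c = (5200.00)(60.00) + (4560.00)(60.00) = 585600.00 mm³
ΣAy_c = (5200.00)(65.00) + (4560.00)(149.00) = 1017440.00 mm³
x_c = 585600.00 / 9760.00 = 60.00 mm
y_c = 1017440.00 / 9760.00 = 104.25 mm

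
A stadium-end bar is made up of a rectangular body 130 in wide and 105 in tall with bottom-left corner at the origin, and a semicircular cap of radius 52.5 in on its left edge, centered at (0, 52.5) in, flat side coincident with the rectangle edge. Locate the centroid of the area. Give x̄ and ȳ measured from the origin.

Part | A | x̄ᵢ | ȳᵢ | A·x̄ᵢ | A·ȳᵢ
rectangular body | 13650.00 | 65.00 | 52.50 | 887250.00 | 716625.00
semicircular end | 4329.51 | -22.28 | 52.50 | -96468.75 | 227299.14
Σ | 17979.51 |  |  | 790781.25 | 943924.14
x̄ = 790781.25 / 17979.51 = 43.98 in
ȳ = 943924.14 / 17979.51 = 52.50 in

x̄ = 43.98 in, ȳ = 52.50 in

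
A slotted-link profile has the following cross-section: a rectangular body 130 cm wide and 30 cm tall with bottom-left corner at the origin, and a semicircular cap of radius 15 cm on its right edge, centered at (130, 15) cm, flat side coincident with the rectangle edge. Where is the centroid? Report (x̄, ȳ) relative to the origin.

rectangular body: A = 130 × 30 = 3900.00, centroid at (65.00, 15.00).
semicircular end: A = ½π·15² = 353.43, centroid at (136.37, 15.00).
ΣA = 4253.43 cm², ΣAx̄ = 301695.79 cm³, ΣAȳ = 63801.44 cm³.
x̄ = 301695.79/4253.43 = 70.93 cm; ȳ = 63801.44/4253.43 = 15.00 cm.

x̄ = 70.93 cm, ȳ = 15.00 cm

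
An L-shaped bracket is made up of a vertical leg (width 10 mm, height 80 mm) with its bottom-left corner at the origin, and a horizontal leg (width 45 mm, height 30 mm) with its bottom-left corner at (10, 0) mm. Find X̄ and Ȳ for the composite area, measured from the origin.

Part | A | x̄ᵢ | ȳᵢ | A·x̄ᵢ | A·ȳᵢ
vertical leg | 800.00 | 5.00 | 40.00 | 4000.00 | 32000.00
horizontal leg | 1350.00 | 32.50 | 15.00 | 43875.00 | 20250.00
Σ | 2150.00 |  |  | 47875.00 | 52250.00
X̄ = 47875.00 / 2150.00 = 22.27 mm
Ȳ = 52250.00 / 2150.00 = 24.30 mm

X̄ = 22.27 mm, Ȳ = 24.30 mm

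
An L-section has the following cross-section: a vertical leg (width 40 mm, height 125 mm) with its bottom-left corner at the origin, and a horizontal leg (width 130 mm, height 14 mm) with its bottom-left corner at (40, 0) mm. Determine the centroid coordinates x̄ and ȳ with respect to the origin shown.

vertical leg: A = 40 × 125 = 5000.00, centroid at (20.00, 62.50).
horizontal leg: A = 130 × 14 = 1820.00, centroid at (105.00, 7.00).
ΣA = 6820.00 mm²
ΣAx̄ = (5000.00)(20.00) + (1820.00)(105.00) = 291100.00 mm³
ΣAȳ = (5000.00)(62.50) + (1820.00)(7.00) = 325240.00 mm³
x̄ = 291100.00 / 6820.00 = 42.68 mm
ȳ = 325240.00 / 6820.00 = 47.69 mm

x̄ = 42.68 mm, ȳ = 47.69 mm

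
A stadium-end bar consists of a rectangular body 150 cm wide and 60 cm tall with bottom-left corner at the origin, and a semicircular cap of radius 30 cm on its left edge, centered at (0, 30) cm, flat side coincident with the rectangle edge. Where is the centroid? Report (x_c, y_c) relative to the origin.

x_c = 63.09 cm, y_c = 30.00 cm

rectangular body: A = 150 × 60 = 9000.00, centroid at (75.00, 30.00).
semicircular end: A = ½π·30² = 1413.72, centroid at (-12.73, 30.00).
ΣA = 10413.72 cm², ΣAx_c = 657000.00 cm³, ΣAy_c = 312411.50 cm³.
x_c = 657000.00/10413.72 = 63.09 cm; y_c = 312411.50/10413.72 = 30.00 cm.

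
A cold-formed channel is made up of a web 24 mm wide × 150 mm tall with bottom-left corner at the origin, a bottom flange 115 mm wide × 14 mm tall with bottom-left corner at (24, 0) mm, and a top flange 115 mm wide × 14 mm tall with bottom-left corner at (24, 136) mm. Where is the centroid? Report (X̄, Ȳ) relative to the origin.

X̄ = 44.81 mm, Ȳ = 75.00 mm

Part | A | x̄ᵢ | ȳᵢ | A·x̄ᵢ | A·ȳᵢ
web | 3600.00 | 12.00 | 75.00 | 43200.00 | 270000.00
bottom flange | 1610.00 | 81.50 | 7.00 | 131215.00 | 11270.00
top flange | 1610.00 | 81.50 | 143.00 | 131215.00 | 230230.00
Σ | 6820.00 |  |  | 305630.00 | 511500.00
X̄ = 305630.00 / 6820.00 = 44.81 mm
Ȳ = 511500.00 / 6820.00 = 75.00 mm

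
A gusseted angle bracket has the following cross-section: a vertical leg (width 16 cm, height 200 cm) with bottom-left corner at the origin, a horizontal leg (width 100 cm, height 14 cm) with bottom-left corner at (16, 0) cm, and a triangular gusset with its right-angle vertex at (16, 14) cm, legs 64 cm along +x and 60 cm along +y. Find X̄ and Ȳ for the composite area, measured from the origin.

X̄ = 29.09 cm, Ȳ = 60.60 cm

vertical leg: A = 16 × 200 = 3200.00, centroid at (8.00, 100.00).
horizontal leg: A = 100 × 14 = 1400.00, centroid at (66.00, 7.00).
gusset: A = ½·64·60 = 1920.00, centroid at (37.33, 34.00).
ΣA = 6520.00 cm²
ΣAX̄ = (3200.00)(8.00) + (1400.00)(66.00) + (1920.00)(37.33) = 189680.00 cm³
ΣAȲ = (3200.00)(100.00) + (1400.00)(7.00) + (1920.00)(34.00) = 395080.00 cm³
X̄ = 189680.00 / 6520.00 = 29.09 cm
Ȳ = 395080.00 / 6520.00 = 60.60 cm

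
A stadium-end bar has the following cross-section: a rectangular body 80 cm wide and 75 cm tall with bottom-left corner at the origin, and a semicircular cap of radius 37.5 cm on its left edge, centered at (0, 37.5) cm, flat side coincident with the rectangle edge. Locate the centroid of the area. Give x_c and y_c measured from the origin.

Part | A | x̄ᵢ | ȳᵢ | A·x̄ᵢ | A·ȳᵢ
rectangular body | 6000.00 | 40.00 | 37.50 | 240000.00 | 225000.00
semicircular end | 2208.93 | -15.92 | 37.50 | -35156.25 | 82834.96
Σ | 8208.93 |  |  | 204843.75 | 307834.96
x_c = 204843.75 / 8208.93 = 24.95 cm
y_c = 307834.96 / 8208.93 = 37.50 cm

x_c = 24.95 cm, y_c = 37.50 cm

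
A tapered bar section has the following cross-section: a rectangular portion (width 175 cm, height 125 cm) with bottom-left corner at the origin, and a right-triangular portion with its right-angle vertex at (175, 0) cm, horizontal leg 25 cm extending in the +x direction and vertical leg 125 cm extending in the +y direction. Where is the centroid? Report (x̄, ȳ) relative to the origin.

x̄ = 93.89 cm, ȳ = 61.11 cm

Part | A | x̄ᵢ | ȳᵢ | A·x̄ᵢ | A·ȳᵢ
rectangular portion | 21875.00 | 87.50 | 62.50 | 1914062.50 | 1367187.50
triangular portion | 1562.50 | 183.33 | 41.67 | 286458.33 | 65104.17
Σ | 23437.50 |  |  | 2200520.83 | 1432291.67
x̄ = 2200520.83 / 23437.50 = 93.89 cm
ȳ = 1432291.67 / 23437.50 = 61.11 cm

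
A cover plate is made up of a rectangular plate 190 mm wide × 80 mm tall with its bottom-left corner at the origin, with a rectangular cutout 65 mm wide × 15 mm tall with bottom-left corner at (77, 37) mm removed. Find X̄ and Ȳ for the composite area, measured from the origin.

plate: A = 190 × 80 = 15200.00, centroid at (95.00, 40.00).
hole: A = −(65 × 15) = -975.00, centroid at (109.50, 44.50).
ΣA = 14225.00 mm², ΣAX̄ = 1337237.50 mm³, ΣAȲ = 564612.50 mm³.
X̄ = 1337237.50/14225.00 = 94.01 mm; Ȳ = 564612.50/14225.00 = 39.69 mm.

X̄ = 94.01 mm, Ȳ = 39.69 mm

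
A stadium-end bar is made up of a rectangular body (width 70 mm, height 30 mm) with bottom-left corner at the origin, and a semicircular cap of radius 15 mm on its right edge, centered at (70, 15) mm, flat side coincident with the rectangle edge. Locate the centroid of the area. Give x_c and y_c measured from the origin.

x_c = 40.96 mm, y_c = 15.00 mm

rectangular body: A = 70 × 30 = 2100.00, centroid at (35.00, 15.00).
semicircular end: A = ½π·15² = 353.43, centroid at (76.37, 15.00).
ΣA = 2453.43 mm², ΣAx_c = 100490.04 mm³, ΣAy_c = 36801.44 mm³.
x_c = 100490.04/2453.43 = 40.96 mm; y_c = 36801.44/2453.43 = 15.00 mm.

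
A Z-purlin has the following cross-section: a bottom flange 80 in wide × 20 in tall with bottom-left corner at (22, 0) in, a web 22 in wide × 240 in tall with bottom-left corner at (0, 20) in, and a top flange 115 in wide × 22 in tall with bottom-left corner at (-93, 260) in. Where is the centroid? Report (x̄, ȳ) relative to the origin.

x̄ = 7.17 in, ȳ = 153.12 in

Part | A | x̄ᵢ | ȳᵢ | A·x̄ᵢ | A·ȳᵢ
bottom flange | 1600.00 | 62.00 | 10.00 | 99200.00 | 16000.00
web | 5280.00 | 11.00 | 140.00 | 58080.00 | 739200.00
top flange | 2530.00 | -35.50 | 271.00 | -89815.00 | 685630.00
Σ | 9410.00 |  |  | 67465.00 | 1440830.00
x̄ = 67465.00 / 9410.00 = 7.17 in
ȳ = 1440830.00 / 9410.00 = 153.12 in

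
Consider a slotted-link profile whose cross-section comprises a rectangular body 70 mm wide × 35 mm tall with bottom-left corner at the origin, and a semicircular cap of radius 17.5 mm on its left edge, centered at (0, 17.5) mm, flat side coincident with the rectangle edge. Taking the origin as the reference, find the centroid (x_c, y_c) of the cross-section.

x_c = 28.04 mm, y_c = 17.50 mm

Part | A | x̄ᵢ | ȳᵢ | A·x̄ᵢ | A·ȳᵢ
rectangular body | 2450.00 | 35.00 | 17.50 | 85750.00 | 42875.00
semicircular end | 481.06 | -7.43 | 17.50 | -3572.92 | 8418.49
Σ | 2931.06 |  |  | 82177.08 | 51293.49
x_c = 82177.08 / 2931.06 = 28.04 mm
y_c = 51293.49 / 2931.06 = 17.50 mm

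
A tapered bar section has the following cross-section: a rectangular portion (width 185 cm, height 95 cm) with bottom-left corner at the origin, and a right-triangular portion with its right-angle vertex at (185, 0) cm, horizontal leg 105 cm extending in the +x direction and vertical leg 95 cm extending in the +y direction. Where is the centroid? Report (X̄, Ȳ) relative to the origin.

rectangular portion: A = 185 × 95 = 17575.00, centroid at (92.50, 47.50).
triangular portion: A = ½·105·95 = 4987.50, centroid at (220.00, 31.67).
ΣA = 22562.50 cm², ΣAX̄ = 2722937.50 cm³, ΣAȲ = 992750.00 cm³.
X̄ = 2722937.50/22562.50 = 120.68 cm; Ȳ = 992750.00/22562.50 = 44.00 cm.

X̄ = 120.68 cm, Ȳ = 44.00 cm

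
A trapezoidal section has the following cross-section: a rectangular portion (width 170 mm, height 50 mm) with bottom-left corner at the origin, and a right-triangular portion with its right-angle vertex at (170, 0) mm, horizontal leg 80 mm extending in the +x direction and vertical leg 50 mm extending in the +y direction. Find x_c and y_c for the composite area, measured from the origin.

x_c = 106.27 mm, y_c = 23.41 mm

rectangular portion: A = 170 × 50 = 8500.00, centroid at (85.00, 25.00).
triangular portion: A = ½·80·50 = 2000.00, centroid at (196.67, 16.67).
ΣA = 10500.00 mm², ΣAx_c = 1115833.33 mm³, ΣAy_c = 245833.33 mm³.
x_c = 1115833.33/10500.00 = 106.27 mm; y_c = 245833.33/10500.00 = 23.41 mm.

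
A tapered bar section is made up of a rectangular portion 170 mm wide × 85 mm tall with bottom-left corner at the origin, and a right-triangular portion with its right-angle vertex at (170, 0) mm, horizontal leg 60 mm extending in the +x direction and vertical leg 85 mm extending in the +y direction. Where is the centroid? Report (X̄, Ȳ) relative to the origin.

rectangular portion: A = 170 × 85 = 14450.00, centroid at (85.00, 42.50).
triangular portion: A = ½·60·85 = 2550.00, centroid at (190.00, 28.33).
ΣA = 17000.00 mm², ΣAX̄ = 1712750.00 mm³, ΣAȲ = 686375.00 mm³.
X̄ = 1712750.00/17000.00 = 100.75 mm; Ȳ = 686375.00/17000.00 = 40.38 mm.

X̄ = 100.75 mm, Ȳ = 40.38 mm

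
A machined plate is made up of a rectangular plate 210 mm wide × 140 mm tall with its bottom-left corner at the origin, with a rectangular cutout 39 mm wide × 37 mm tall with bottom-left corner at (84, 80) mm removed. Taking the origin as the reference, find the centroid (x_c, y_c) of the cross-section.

x_c = 105.08 mm, y_c = 68.53 mm

Part | A | x̄ᵢ | ȳᵢ | A·x̄ᵢ | A·ȳᵢ
plate | 29400.00 | 105.00 | 70.00 | 3087000.00 | 2058000.00
hole | -1443.00 | 103.50 | 98.50 | -149350.50 | -142135.50
Σ | 27957.00 |  |  | 2937649.50 | 1915864.50
x_c = 2937649.50 / 27957.00 = 105.08 mm
y_c = 1915864.50 / 27957.00 = 68.53 mm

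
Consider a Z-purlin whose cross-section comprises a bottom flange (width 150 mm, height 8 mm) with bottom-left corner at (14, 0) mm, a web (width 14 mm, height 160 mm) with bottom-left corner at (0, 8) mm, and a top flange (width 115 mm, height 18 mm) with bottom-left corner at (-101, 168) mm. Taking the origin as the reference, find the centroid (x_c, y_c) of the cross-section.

x_c = 5.89 mm, y_c = 103.14 mm

Part | A | x̄ᵢ | ȳᵢ | A·x̄ᵢ | A·ȳᵢ
bottom flange | 1200.00 | 89.00 | 4.00 | 106800.00 | 4800.00
web | 2240.00 | 7.00 | 88.00 | 15680.00 | 197120.00
top flange | 2070.00 | -43.50 | 177.00 | -90045.00 | 366390.00
Σ | 5510.00 |  |  | 32435.00 | 568310.00
x_c = 32435.00 / 5510.00 = 5.89 mm
y_c = 568310.00 / 5510.00 = 103.14 mm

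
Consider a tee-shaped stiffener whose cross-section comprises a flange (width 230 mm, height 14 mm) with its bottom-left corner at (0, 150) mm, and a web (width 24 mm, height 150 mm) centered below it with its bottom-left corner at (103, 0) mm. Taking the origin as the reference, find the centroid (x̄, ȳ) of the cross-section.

x̄ = 115.00 mm, ȳ = 113.72 mm

web: A = 24 × 150 = 3600.00, centroid at (115.00, 75.00).
flange: A = 230 × 14 = 3220.00, centroid at (115.00, 157.00).
ΣA = 6820.00 mm²
ΣAx̄ = (3600.00)(115.00) + (3220.00)(115.00) = 784300.00 mm³
ΣAȳ = (3600.00)(75.00) + (3220.00)(157.00) = 775540.00 mm³
x̄ = 784300.00 / 6820.00 = 115.00 mm
ȳ = 775540.00 / 6820.00 = 113.72 mm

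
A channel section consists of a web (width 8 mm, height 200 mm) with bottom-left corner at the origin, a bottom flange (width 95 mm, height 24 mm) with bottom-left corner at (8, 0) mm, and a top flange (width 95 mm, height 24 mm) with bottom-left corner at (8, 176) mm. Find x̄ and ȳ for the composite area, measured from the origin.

x̄ = 42.12 mm, ȳ = 100.00 mm

Part | A | x̄ᵢ | ȳᵢ | A·x̄ᵢ | A·ȳᵢ
web | 1600.00 | 4.00 | 100.00 | 6400.00 | 160000.00
bottom flange | 2280.00 | 55.50 | 12.00 | 126540.00 | 27360.00
top flange | 2280.00 | 55.50 | 188.00 | 126540.00 | 428640.00
Σ | 6160.00 |  |  | 259480.00 | 616000.00
x̄ = 259480.00 / 6160.00 = 42.12 mm
ȳ = 616000.00 / 6160.00 = 100.00 mm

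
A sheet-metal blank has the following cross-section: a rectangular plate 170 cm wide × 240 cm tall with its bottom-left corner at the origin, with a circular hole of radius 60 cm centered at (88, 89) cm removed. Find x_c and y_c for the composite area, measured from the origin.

x_c = 83.85 cm, y_c = 131.89 cm

Part | A | x̄ᵢ | ȳᵢ | A·x̄ᵢ | A·ȳᵢ
plate | 40800.00 | 85.00 | 120.00 | 3468000.00 | 4896000.00
hole | -11309.73 | 88.00 | 89.00 | -995256.55 | -1006566.29
Σ | 29490.27 |  |  | 2472743.45 | 3889433.71
x_c = 2472743.45 / 29490.27 = 83.85 cm
y_c = 3889433.71 / 29490.27 = 131.89 cm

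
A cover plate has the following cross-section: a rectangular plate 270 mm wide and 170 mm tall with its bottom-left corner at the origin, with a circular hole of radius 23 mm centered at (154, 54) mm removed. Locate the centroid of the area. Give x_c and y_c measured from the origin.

plate: A = 270 × 170 = 45900.00, centroid at (135.00, 85.00).
hole: A = −π·23² = -1661.90, centroid at (154.00, 54.00).
ΣA = 44238.10 mm², ΣAx_c = 5940567.01 mm³, ΣAy_c = 3811757.26 mm³.
x_c = 5940567.01/44238.10 = 134.29 mm; y_c = 3811757.26/44238.10 = 86.16 mm.

x_c = 134.29 mm, y_c = 86.16 mm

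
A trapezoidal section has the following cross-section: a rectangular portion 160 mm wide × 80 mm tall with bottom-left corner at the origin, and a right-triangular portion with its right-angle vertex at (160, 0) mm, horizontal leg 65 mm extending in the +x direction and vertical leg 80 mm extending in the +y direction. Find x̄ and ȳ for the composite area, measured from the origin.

rectangular portion: A = 160 × 80 = 12800.00, centroid at (80.00, 40.00).
triangular portion: A = ½·65·80 = 2600.00, centroid at (181.67, 26.67).
ΣA = 15400.00 mm², ΣAx̄ = 1496333.33 mm³, ΣAȳ = 581333.33 mm³.
x̄ = 1496333.33/15400.00 = 97.16 mm; ȳ = 581333.33/15400.00 = 37.75 mm.

x̄ = 97.16 mm, ȳ = 37.75 mm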